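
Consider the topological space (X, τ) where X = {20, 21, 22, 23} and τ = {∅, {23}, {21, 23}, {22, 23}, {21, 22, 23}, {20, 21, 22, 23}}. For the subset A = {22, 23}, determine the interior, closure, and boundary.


int(A) = {22, 23}, cl(A) = {20, 21, 22, 23}, ∂A = {20, 21}.

Closed sets in (X, τ) are complements of opens:
  closed(X, τ) = {∅, {20}, {20, 21}, {20, 22}, {20, 21, 22}, {20, 21, 22, 23}}.
int(A) = ⋃ {U ∈ τ : U ⊆ A}. Opens contained in A: ∅, {23}, {22, 23}.
Taking the union of these: int(A) = {22, 23}.
cl(A) = ⋂ {C closed : A ⊆ C}. Closed sets containing A: {20, 21, 22, 23}.
Intersecting these: cl(A) = {20, 21, 22, 23}.
∂A = cl(A) ∖ int(A) = {20, 21, 22, 23} ∖ {22, 23} = {20, 21}.


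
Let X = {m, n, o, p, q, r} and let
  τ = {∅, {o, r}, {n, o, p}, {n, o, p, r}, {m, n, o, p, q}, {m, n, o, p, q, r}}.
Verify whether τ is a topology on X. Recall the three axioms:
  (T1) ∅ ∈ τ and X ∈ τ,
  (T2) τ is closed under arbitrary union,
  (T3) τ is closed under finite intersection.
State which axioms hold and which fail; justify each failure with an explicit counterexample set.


τ is NOT a topology on X.

Axiom (T1): ∅ ∈ τ? Yes; X ∈ τ? Yes.
Axiom (T2/T3): check pairwise unions and intersections of members of τ.
Counterexample for (T3): {o, r} ∩ {n, o, p} = {o} ∉ τ. Therefore τ is NOT a topology.


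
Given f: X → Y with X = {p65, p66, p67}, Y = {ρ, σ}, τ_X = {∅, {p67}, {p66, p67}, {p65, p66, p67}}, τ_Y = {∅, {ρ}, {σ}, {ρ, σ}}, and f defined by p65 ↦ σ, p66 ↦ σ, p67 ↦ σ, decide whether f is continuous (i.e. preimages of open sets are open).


f IS continuous.

Compute f^{-1}(U) for each U ∈ τ_Y:
  U = ∅: f^{-1}(U) = ∅ ∈ τ_X ✓.
  U = {ρ}: f^{-1}(U) = ∅ ∈ τ_X ✓.
  U = {σ}: f^{-1}(U) = {p65, p66, p67} ∈ τ_X ✓.
  U = {ρ, σ}: f^{-1}(U) = {p65, p66, p67} ∈ τ_X ✓.
Every preimage lies in τ_X, so f IS continuous.


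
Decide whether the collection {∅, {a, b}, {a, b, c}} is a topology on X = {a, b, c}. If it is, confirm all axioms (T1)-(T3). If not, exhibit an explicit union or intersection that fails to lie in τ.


τ IS a topology on X.

Axiom (T1): ∅ ∈ τ? Yes; X ∈ τ? Yes.
Axiom (T2/T3): check pairwise unions and intersections of members of τ.
All pairwise intersections and unions checked — each lies in τ. Therefore τ satisfies (T1), (T2), (T3): it IS a topology on X.


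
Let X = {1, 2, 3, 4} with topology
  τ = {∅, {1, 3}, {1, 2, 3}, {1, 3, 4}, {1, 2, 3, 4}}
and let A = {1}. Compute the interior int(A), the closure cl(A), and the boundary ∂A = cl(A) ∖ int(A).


int(A) = ∅, cl(A) = {1, 2, 3, 4}, ∂A = {1, 2, 3, 4}.

Closed sets in (X, τ) are complements of opens:
  closed(X, τ) = {∅, {2}, {4}, {2, 4}, {1, 2, 3, 4}}.
int(A) = ⋃ {U ∈ τ : U ⊆ A}. Opens contained in A: ∅.
Taking the union of these: int(A) = ∅.
cl(A) = ⋂ {C closed : A ⊆ C}. Closed sets containing A: {1, 2, 3, 4}.
Intersecting these: cl(A) = {1, 2, 3, 4}.
∂A = cl(A) ∖ int(A) = {1, 2, 3, 4} ∖ ∅ = {1, 2, 3, 4}.


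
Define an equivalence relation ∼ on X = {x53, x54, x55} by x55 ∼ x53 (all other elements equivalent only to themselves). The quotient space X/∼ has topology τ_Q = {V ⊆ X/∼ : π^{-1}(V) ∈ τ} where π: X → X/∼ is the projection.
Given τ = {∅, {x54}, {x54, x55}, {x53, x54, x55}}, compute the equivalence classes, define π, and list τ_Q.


X/∼ = {[x53=x55], [x54]}; |τ_Q| = 3.

Equivalence classes: [x53=x55], [x54].
Quotient map π: X → X/∼ sends x53 ↦ [x53=x55], x54 ↦ [x54], x55 ↦ [x53=x55].
For each subset V ⊆ X/∼, compute π^{-1}(V) ⊆ X and check whether π^{-1}(V) ∈ τ. V is open in τ_Q iff π^{-1}(V) ∈ τ.
  V = {}: π^{-1}(V) = ∅ ∈ τ ✓.
  V = {[x53=x55]}: π^{-1}(V) = {x53, x55} ∉ τ ✗.
  V = {[x54]}: π^{-1}(V) = {x54} ∈ τ ✓.
  V = {[x53=x55], [x54]}: π^{-1}(V) = {x53, x54, x55} ∈ τ ✓.
Open sets in the quotient: τ_Q = {{}, {[x54]}, {[x53=x55], [x54]}} (3 elements).


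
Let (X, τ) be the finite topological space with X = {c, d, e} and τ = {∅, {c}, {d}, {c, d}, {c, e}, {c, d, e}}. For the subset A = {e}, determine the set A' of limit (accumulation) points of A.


A' = ∅

For each x ∈ X, list the open sets U ∈ τ with x ∈ U, then check whether U ∩ (A ∖ {x}) ≠ ∅ for every such U.
  x = c: open {c} ∋ x has {c} ∩ (A ∖ {c}) = ∅, so x is NOT a limit point.
  x = d: open {d} ∋ x has {d} ∩ (A ∖ {d}) = ∅, so x is NOT a limit point.
  x = e: open {c, e} ∋ x has {c, e} ∩ (A ∖ {e}) = ∅, so x is NOT a limit point.
Collecting: A' = ∅.


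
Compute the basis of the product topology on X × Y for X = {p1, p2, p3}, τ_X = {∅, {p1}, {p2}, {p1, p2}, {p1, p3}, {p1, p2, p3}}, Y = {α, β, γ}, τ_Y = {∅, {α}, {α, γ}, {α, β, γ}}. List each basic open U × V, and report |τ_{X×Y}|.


Basis B = {∅ × ∅, {p1} × {α}, {p2} × {α}, {p1} × {α, γ}, {p1, p2} × {α}, {p1, p3} × {α}, {p2} × {α, γ}, {p1} × {α, β, γ}, {p1, p2, p3} × {α}, {p2} × {α, β, γ}, {p1, p2} × {α, γ}, {p1, p3} × {α, γ}, {p1, p2} × {α, β, γ}, {p1, p3} × {α, β, γ}, {p1, p2, p3} × {α, γ}, {p1, p2, p3} × {α, β, γ}}; |τ_{X×Y}| = 40.

Enumerate products U × V with U ∈ τ_X, V ∈ τ_Y (deduplicated):
  ∅ × ∅ = {} (∅)
  {p1} × {α} = {(p1,α)}
  {p2} × {α} = {(p2,α)}
  {p1} × {α, γ} = {(p1,α), (p1,γ)}
  {p1, p2} × {α} = {(p1,α), (p2,α)}
  {p1, p3} × {α} = {(p1,α), (p3,α)}
  {p2} × {α, γ} = {(p2,α), (p2,γ)}
  {p1} × {α, β, γ} = {(p1,α), (p1,β), (p1,γ)}
  {p1, p2, p3} × {α} = {(p1,α), (p2,α), (p3,α)}
  {p2} × {α, β, γ} = {(p2,α), (p2,β), (p2,γ)}
  {p1, p2} × {α, γ} = {(p1,α), (p1,γ), (p2,α), (p2,γ)}
  {p1, p3} × {α, γ} = {(p1,α), (p1,γ), (p3,α), (p3,γ)}
  {p1, p2} × {α, β, γ} = {(p1,α), (p1,β), (p1,γ), (p2,α), (p2,β), (p2,γ)}
  {p1, p3} × {α, β, γ} = {(p1,α), (p1,β), (p1,γ), (p3,α), (p3,β), (p3,γ)}
  {p1, p2, p3} × {α, γ} = {(p1,α), (p1,γ), (p2,α), (p2,γ), (p3,α), (p3,γ)}
  {p1, p2, p3} × {α, β, γ} = {(p1,α), (p1,β), (p1,γ), (p2,α), (p2,β), (p2,γ), (p3,α), (p3,β), (p3,γ)}
These 16 distinct sets form the basis B.
Close under arbitrary unions to get τ_{X×Y}; counting gives |τ_{X×Y}| = 40.


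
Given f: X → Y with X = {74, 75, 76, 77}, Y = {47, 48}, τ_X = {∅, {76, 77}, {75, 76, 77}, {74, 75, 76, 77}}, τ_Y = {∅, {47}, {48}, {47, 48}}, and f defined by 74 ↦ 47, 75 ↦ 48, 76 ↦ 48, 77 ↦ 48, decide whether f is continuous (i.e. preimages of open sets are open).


f is NOT continuous.

Compute f^{-1}(U) for each U ∈ τ_Y:
  U = ∅: f^{-1}(U) = ∅ ∈ τ_X ✓.
  U = {47}: f^{-1}(U) = {74} ∉ τ_X ✗.
  U = {48}: f^{-1}(U) = {75, 76, 77} ∈ τ_X ✓.
  U = {47, 48}: f^{-1}(U) = {74, 75, 76, 77} ∈ τ_X ✓.
Found U = {47} with f^{-1}(U) = {74} not in τ_X. Therefore f is NOT continuous.


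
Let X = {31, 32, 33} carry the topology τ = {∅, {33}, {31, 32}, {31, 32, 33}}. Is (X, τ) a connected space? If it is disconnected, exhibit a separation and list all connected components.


(X, τ) is disconnected; components = [{33}, {31, 32}].

Find clopen sets (U ∈ τ with X ∖ U ∈ τ):
  U = ∅, X ∖ U = {31, 32, 33} — both open, so U is clopen.
  U = {33}, X ∖ U = {31, 32} — both open, so U is clopen.
  U = {31, 32}, X ∖ U = {33} — both open, so U is clopen.
  U = {31, 32, 33}, X ∖ U = ∅ — both open, so U is clopen.
Nontrivial clopen(s) exist: e.g. {33}. So (X, τ) is disconnected.
Compute connected components by grouping points that agree on all clopens:
  component: {33}
  component: {31, 32}


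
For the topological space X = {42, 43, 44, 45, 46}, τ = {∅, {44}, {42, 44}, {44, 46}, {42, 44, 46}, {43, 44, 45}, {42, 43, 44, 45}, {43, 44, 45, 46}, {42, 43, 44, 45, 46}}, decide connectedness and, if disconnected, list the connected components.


(X, τ) is connected.

Find clopen sets (U ∈ τ with X ∖ U ∈ τ):
  U = ∅, X ∖ U = {42, 43, 44, 45, 46} — both open, so U is clopen.
  U = {42, 43, 44, 45, 46}, X ∖ U = ∅ — both open, so U is clopen.
Only trivial clopens (∅ and X) exist, so (X, τ) is connected.
Compute connected components by grouping points that agree on all clopens:
  component: {42, 43, 44, 45, 46}


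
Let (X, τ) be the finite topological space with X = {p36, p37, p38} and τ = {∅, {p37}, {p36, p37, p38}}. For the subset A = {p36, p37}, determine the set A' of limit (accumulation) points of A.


A' = {p36, p38}

For each x ∈ X, list the open sets U ∈ τ with x ∈ U, then check whether U ∩ (A ∖ {x}) ≠ ∅ for every such U.
  x = p36: opens ∋ x are {p36, p37, p38}; each meets A ∖ {p36}, so x IS a limit point.
  x = p37: open {p37} ∋ x has {p37} ∩ (A ∖ {p37}) = ∅, so x is NOT a limit point.
  x = p38: opens ∋ x are {p36, p37, p38}; each meets A ∖ {p38}, so x IS a limit point.
Collecting: A' = {p36, p38}.


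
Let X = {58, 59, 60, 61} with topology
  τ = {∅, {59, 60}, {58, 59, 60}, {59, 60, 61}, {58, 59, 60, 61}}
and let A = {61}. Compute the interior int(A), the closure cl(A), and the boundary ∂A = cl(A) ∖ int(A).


int(A) = ∅, cl(A) = {61}, ∂A = {61}.

Closed sets in (X, τ) are complements of opens:
  closed(X, τ) = {∅, {58}, {61}, {58, 61}, {58, 59, 60, 61}}.
int(A) = ⋃ {U ∈ τ : U ⊆ A}. Opens contained in A: ∅.
Taking the union of these: int(A) = ∅.
cl(A) = ⋂ {C closed : A ⊆ C}. Closed sets containing A: {61}, {58, 61}, {58, 59, 60, 61}.
Intersecting these: cl(A) = {61}.
∂A = cl(A) ∖ int(A) = {61} ∖ ∅ = {61}.


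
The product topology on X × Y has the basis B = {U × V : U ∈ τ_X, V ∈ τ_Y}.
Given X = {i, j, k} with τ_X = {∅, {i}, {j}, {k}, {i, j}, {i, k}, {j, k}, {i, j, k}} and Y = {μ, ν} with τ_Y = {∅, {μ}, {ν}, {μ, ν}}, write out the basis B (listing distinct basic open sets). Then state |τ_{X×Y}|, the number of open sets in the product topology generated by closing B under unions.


Basis B = {∅ × ∅, {i} × {μ}, {i} × {ν}, {j} × {μ}, {j} × {ν}, {k} × {μ}, {k} × {ν}, {i} × {μ, ν}, {i, j} × {μ}, {i, k} × {μ}, {i, j} × {ν}, {i, k} × {ν}, {j} × {μ, ν}, {j, k} × {μ}, {j, k} × {ν}, {k} × {μ, ν}, {i, j, k} × {μ}, {i, j, k} × {ν}, {i, j} × {μ, ν}, {i, k} × {μ, ν}, {j, k} × {μ, ν}, {i, j, k} × {μ, ν}}; |τ_{X×Y}| = 64.

Enumerate products U × V with U ∈ τ_X, V ∈ τ_Y (deduplicated):
  ∅ × ∅ = {} (∅)
  {i} × {μ} = {(i,μ)}
  {i} × {ν} = {(i,ν)}
  {j} × {μ} = {(j,μ)}
  {j} × {ν} = {(j,ν)}
  {k} × {μ} = {(k,μ)}
  {k} × {ν} = {(k,ν)}
  {i} × {μ, ν} = {(i,μ), (i,ν)}
  {i, j} × {μ} = {(i,μ), (j,μ)}
  {i, k} × {μ} = {(i,μ), (k,μ)}
  {i, j} × {ν} = {(i,ν), (j,ν)}
  {i, k} × {ν} = {(i,ν), (k,ν)}
  {j} × {μ, ν} = {(j,μ), (j,ν)}
  {j, k} × {μ} = {(j,μ), (k,μ)}
  {j, k} × {ν} = {(j,ν), (k,ν)}
  {k} × {μ, ν} = {(k,μ), (k,ν)}
  {i, j, k} × {μ} = {(i,μ), (j,μ), (k,μ)}
  {i, j, k} × {ν} = {(i,ν), (j,ν), (k,ν)}
  {i, j} × {μ, ν} = {(i,μ), (i,ν), (j,μ), (j,ν)}
  {i, k} × {μ, ν} = {(i,μ), (i,ν), (k,μ), (k,ν)}
  {j, k} × {μ, ν} = {(j,μ), (j,ν), (k,μ), (k,ν)}
  {i, j, k} × {μ, ν} = {(i,μ), (i,ν), (j,μ), (j,ν), (k,μ), (k,ν)}
These 22 distinct sets form the basis B.
Close under arbitrary unions to get τ_{X×Y}; counting gives |τ_{X×Y}| = 64.


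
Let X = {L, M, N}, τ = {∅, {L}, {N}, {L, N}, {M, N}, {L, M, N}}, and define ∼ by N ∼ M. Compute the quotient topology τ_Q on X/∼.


X/∼ = {[L], [M=N]}; |τ_Q| = 4.

Equivalence classes: [L], [M=N].
Quotient map π: X → X/∼ sends L ↦ [L], M ↦ [M=N], N ↦ [M=N].
For each subset V ⊆ X/∼, compute π^{-1}(V) ⊆ X and check whether π^{-1}(V) ∈ τ. V is open in τ_Q iff π^{-1}(V) ∈ τ.
  V = {}: π^{-1}(V) = ∅ ∈ τ ✓.
  V = {[L]}: π^{-1}(V) = {L} ∈ τ ✓.
  V = {[M=N]}: π^{-1}(V) = {M, N} ∈ τ ✓.
  V = {[L], [M=N]}: π^{-1}(V) = {L, M, N} ∈ τ ✓.
Open sets in the quotient: τ_Q = {{}, {[L]}, {[M=N]}, {[L], [M=N]}} (4 elements).


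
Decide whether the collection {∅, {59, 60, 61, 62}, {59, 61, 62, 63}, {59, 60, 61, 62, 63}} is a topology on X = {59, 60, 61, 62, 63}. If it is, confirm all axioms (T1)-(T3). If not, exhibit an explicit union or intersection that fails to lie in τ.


τ is NOT a topology on X.

Axiom (T1): ∅ ∈ τ? Yes; X ∈ τ? Yes.
Axiom (T2/T3): check pairwise unions and intersections of members of τ.
Counterexample for (T3): {59, 60, 61, 62} ∩ {59, 61, 62, 63} = {59, 61, 62} ∉ τ. Therefore τ is NOT a topology.


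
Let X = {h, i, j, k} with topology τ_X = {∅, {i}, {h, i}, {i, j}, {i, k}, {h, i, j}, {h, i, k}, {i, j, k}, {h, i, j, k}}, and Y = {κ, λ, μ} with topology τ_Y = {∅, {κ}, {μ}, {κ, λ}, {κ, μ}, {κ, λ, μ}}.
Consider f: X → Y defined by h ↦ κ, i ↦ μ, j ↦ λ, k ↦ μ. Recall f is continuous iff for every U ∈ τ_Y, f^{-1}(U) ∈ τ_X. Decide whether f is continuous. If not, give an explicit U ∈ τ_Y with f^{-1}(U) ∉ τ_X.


f is NOT continuous.

Compute f^{-1}(U) for each U ∈ τ_Y:
  U = ∅: f^{-1}(U) = ∅ ∈ τ_X ✓.
  U = {κ}: f^{-1}(U) = {h} ∉ τ_X ✗.
  U = {μ}: f^{-1}(U) = {i, k} ∈ τ_X ✓.
  U = {κ, λ}: f^{-1}(U) = {h, j} ∉ τ_X ✗.
  U = {κ, μ}: f^{-1}(U) = {h, i, k} ∈ τ_X ✓.
  U = {κ, λ, μ}: f^{-1}(U) = {h, i, j, k} ∈ τ_X ✓.
Found U = {κ} with f^{-1}(U) = {h} not in τ_X. Therefore f is NOT continuous.


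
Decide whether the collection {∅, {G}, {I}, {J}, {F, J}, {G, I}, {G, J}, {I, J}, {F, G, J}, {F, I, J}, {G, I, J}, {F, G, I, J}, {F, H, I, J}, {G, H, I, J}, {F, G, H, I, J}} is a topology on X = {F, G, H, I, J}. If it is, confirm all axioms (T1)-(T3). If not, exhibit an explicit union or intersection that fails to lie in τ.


τ is NOT a topology on X.

Axiom (T1): ∅ ∈ τ? Yes; X ∈ τ? Yes.
Axiom (T2/T3): check pairwise unions and intersections of members of τ.
Counterexample for (T3): {F, H, I, J} ∩ {G, H, I, J} = {H, I, J} ∉ τ. Therefore τ is NOT a topology.


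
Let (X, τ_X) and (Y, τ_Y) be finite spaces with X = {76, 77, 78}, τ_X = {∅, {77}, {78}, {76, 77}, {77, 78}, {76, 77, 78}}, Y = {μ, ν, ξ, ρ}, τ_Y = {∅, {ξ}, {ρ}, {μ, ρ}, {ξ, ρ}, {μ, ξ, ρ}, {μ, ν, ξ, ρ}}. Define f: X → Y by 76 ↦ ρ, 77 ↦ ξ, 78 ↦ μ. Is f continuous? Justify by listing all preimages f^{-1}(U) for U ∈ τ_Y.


f is NOT continuous.

Compute f^{-1}(U) for each U ∈ τ_Y:
  U = ∅: f^{-1}(U) = ∅ ∈ τ_X ✓.
  U = {ξ}: f^{-1}(U) = {77} ∈ τ_X ✓.
  U = {ρ}: f^{-1}(U) = {76} ∉ τ_X ✗.
  U = {μ, ρ}: f^{-1}(U) = {76, 78} ∉ τ_X ✗.
  U = {ξ, ρ}: f^{-1}(U) = {76, 77} ∈ τ_X ✓.
  U = {μ, ξ, ρ}: f^{-1}(U) = {76, 77, 78} ∈ τ_X ✓.
  U = {μ, ν, ξ, ρ}: f^{-1}(U) = {76, 77, 78} ∈ τ_X ✓.
Found U = {ρ} with f^{-1}(U) = {76} not in τ_X. Therefore f is NOT continuous.


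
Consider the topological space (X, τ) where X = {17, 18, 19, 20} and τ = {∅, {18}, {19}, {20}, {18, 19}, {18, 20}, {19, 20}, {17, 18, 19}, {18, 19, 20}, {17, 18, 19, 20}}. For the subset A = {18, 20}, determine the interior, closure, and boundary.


int(A) = {18, 20}, cl(A) = {17, 18, 20}, ∂A = {17}.

Closed sets in (X, τ) are complements of opens:
  closed(X, τ) = {∅, {17}, {20}, {17, 18}, {17, 19}, {17, 20}, {17, 18, 19}, {17, 18, 20}, {17, 19, 20}, {17, 18, 19, 20}}.
int(A) = ⋃ {U ∈ τ : U ⊆ A}. Opens contained in A: ∅, {18}, {20}, {18, 20}.
Taking the union of these: int(A) = {18, 20}.
cl(A) = ⋂ {C closed : A ⊆ C}. Closed sets containing A: {17, 18, 20}, {17, 18, 19, 20}.
Intersecting these: cl(A) = {17, 18, 20}.
∂A = cl(A) ∖ int(A) = {17, 18, 20} ∖ {18, 20} = {17}.


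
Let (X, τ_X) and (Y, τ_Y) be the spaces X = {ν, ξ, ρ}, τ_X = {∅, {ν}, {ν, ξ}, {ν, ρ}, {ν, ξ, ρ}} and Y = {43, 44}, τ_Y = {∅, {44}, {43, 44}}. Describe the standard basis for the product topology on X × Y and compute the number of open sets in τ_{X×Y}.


Basis B = {∅ × ∅, {ν} × {44}, {ν} × {43, 44}, {ν, ξ} × {44}, {ν, ρ} × {44}, {ν, ξ, ρ} × {44}, {ν, ξ} × {43, 44}, {ν, ρ} × {43, 44}, {ν, ξ, ρ} × {43, 44}}; |τ_{X×Y}| = 14.

Enumerate products U × V with U ∈ τ_X, V ∈ τ_Y (deduplicated):
  ∅ × ∅ = {} (∅)
  {ν} × {44} = {(ν,44)}
  {ν} × {43, 44} = {(ν,43), (ν,44)}
  {ν, ξ} × {44} = {(ν,44), (ξ,44)}
  {ν, ρ} × {44} = {(ν,44), (ρ,44)}
  {ν, ξ, ρ} × {44} = {(ν,44), (ξ,44), (ρ,44)}
  {ν, ξ} × {43, 44} = {(ν,43), (ν,44), (ξ,43), (ξ,44)}
  {ν, ρ} × {43, 44} = {(ν,43), (ν,44), (ρ,43), (ρ,44)}
  {ν, ξ, ρ} × {43, 44} = {(ν,43), (ν,44), (ξ,43), (ξ,44), (ρ,43), (ρ,44)}
These 9 distinct sets form the basis B.
Close under arbitrary unions to get τ_{X×Y}; counting gives |τ_{X×Y}| = 14.


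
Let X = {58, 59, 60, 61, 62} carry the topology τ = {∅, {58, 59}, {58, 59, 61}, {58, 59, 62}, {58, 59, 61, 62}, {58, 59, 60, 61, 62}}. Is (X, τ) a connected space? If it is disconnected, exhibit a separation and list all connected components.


(X, τ) is connected.

Find clopen sets (U ∈ τ with X ∖ U ∈ τ):
  U = ∅, X ∖ U = {58, 59, 60, 61, 62} — both open, so U is clopen.
  U = {58, 59, 60, 61, 62}, X ∖ U = ∅ — both open, so U is clopen.
Only trivial clopens (∅ and X) exist, so (X, τ) is connected.
Compute connected components by grouping points that agree on all clopens:
  component: {58, 59, 60, 61, 62}


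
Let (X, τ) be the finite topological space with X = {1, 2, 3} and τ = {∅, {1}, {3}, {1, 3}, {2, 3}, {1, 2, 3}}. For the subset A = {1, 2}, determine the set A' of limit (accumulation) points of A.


A' = ∅

For each x ∈ X, list the open sets U ∈ τ with x ∈ U, then check whether U ∩ (A ∖ {x}) ≠ ∅ for every such U.
  x = 1: open {1} ∋ x has {1} ∩ (A ∖ {1}) = ∅, so x is NOT a limit point.
  x = 2: open {2, 3} ∋ x has {2, 3} ∩ (A ∖ {2}) = ∅, so x is NOT a limit point.
  x = 3: open {3} ∋ x has {3} ∩ (A ∖ {3}) = ∅, so x is NOT a limit point.
Collecting: A' = ∅.


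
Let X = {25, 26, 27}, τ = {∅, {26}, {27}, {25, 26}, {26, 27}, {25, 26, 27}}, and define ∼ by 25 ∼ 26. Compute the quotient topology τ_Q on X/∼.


X/∼ = {[25=26], [27]}; |τ_Q| = 4.

Equivalence classes: [25=26], [27].
Quotient map π: X → X/∼ sends 25 ↦ [25=26], 26 ↦ [25=26], 27 ↦ [27].
For each subset V ⊆ X/∼, compute π^{-1}(V) ⊆ X and check whether π^{-1}(V) ∈ τ. V is open in τ_Q iff π^{-1}(V) ∈ τ.
  V = {}: π^{-1}(V) = ∅ ∈ τ ✓.
  V = {[25=26]}: π^{-1}(V) = {25, 26} ∈ τ ✓.
  V = {[27]}: π^{-1}(V) = {27} ∈ τ ✓.
  V = {[25=26], [27]}: π^{-1}(V) = {25, 26, 27} ∈ τ ✓.
Open sets in the quotient: τ_Q = {{}, {[25=26]}, {[27]}, {[25=26], [27]}} (4 elements).


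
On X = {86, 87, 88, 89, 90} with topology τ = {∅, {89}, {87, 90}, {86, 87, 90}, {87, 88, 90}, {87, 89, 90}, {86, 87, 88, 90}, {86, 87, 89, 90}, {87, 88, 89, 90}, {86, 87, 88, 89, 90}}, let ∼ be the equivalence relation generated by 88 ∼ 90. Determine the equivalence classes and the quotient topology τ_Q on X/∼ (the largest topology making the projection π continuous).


X/∼ = {[86], [87], [88=90], [89]}; |τ_Q| = 6.

Equivalence classes: [86], [87], [88=90], [89].
Quotient map π: X → X/∼ sends 86 ↦ [86], 87 ↦ [87], 88 ↦ [88=90], 89 ↦ [89], 90 ↦ [88=90].
For each subset V ⊆ X/∼, compute π^{-1}(V) ⊆ X and check whether π^{-1}(V) ∈ τ. V is open in τ_Q iff π^{-1}(V) ∈ τ.
  V = {}: π^{-1}(V) = ∅ ∈ τ ✓.
  V = {[86]}: π^{-1}(V) = {86} ∉ τ ✗.
  V = {[87]}: π^{-1}(V) = {87} ∉ τ ✗.
  V = {[86], [87]}: π^{-1}(V) = {86, 87} ∉ τ ✗.
  V = {[88=90]}: π^{-1}(V) = {88, 90} ∉ τ ✗.
  V = {[86], [88=90]}: π^{-1}(V) = {86, 88, 90} ∉ τ ✗.
  V = {[87], [88=90]}: π^{-1}(V) = {87, 88, 90} ∈ τ ✓.
  V = {[86], [87], [88=90]}: π^{-1}(V) = {86, 87, 88, 90} ∈ τ ✓.
  V = {[89]}: π^{-1}(V) = {89} ∈ τ ✓.
  V = {[86], [89]}: π^{-1}(V) = {86, 89} ∉ τ ✗.
  V = {[87], [89]}: π^{-1}(V) = {87, 89} ∉ τ ✗.
  V = {[86], [87], [89]}: π^{-1}(V) = {86, 87, 89} ∉ τ ✗.
  V = {[88=90], [89]}: π^{-1}(V) = {88, 89, 90} ∉ τ ✗.
  V = {[86], [88=90], [89]}: π^{-1}(V) = {86, 88, 89, 90} ∉ τ ✗.
  V = {[87], [88=90], [89]}: π^{-1}(V) = {87, 88, 89, 90} ∈ τ ✓.
  V = {[86], [87], [88=90], [89]}: π^{-1}(V) = {86, 87, 88, 89, 90} ∈ τ ✓.
Open sets in the quotient: τ_Q = {{}, {[87], [88=90]}, {[86], [87], [88=90]}, {[89]}, {[87], [88=90], [89]}, {[86], [87], [88=90], [89]}} (6 elements).


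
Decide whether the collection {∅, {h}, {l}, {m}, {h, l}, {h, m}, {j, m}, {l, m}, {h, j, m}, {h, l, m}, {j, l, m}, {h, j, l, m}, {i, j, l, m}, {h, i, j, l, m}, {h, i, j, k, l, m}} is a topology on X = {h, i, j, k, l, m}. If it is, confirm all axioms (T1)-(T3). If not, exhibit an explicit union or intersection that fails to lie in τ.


τ IS a topology on X.

Axiom (T1): ∅ ∈ τ? Yes; X ∈ τ? Yes.
Axiom (T2/T3): check pairwise unions and intersections of members of τ.
All pairwise intersections and unions checked — each lies in τ. Therefore τ satisfies (T1), (T2), (T3): it IS a topology on X.


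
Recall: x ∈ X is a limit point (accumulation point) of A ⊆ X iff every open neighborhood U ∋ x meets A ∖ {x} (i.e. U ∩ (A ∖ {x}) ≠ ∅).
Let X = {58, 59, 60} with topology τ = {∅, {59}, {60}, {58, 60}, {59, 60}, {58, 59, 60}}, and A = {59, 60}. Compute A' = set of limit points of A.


A' = {58}

For each x ∈ X, list the open sets U ∈ τ with x ∈ U, then check whether U ∩ (A ∖ {x}) ≠ ∅ for every such U.
  x = 58: opens ∋ x are {58, 60}, {58, 59, 60}; each meets A ∖ {58}, so x IS a limit point.
  x = 59: open {59} ∋ x has {59} ∩ (A ∖ {59}) = ∅, so x is NOT a limit point.
  x = 60: open {60} ∋ x has {60} ∩ (A ∖ {60}) = ∅, so x is NOT a limit point.
Collecting: A' = {58}.


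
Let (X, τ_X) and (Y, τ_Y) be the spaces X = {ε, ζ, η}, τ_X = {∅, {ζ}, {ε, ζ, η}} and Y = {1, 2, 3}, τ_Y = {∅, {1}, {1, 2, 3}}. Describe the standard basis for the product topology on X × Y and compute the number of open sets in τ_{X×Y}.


Basis B = {∅ × ∅, {ζ} × {1}, {ε, ζ, η} × {1}, {ζ} × {1, 2, 3}, {ε, ζ, η} × {1, 2, 3}}; |τ_{X×Y}| = 6.

Enumerate products U × V with U ∈ τ_X, V ∈ τ_Y (deduplicated):
  ∅ × ∅ = {} (∅)
  {ζ} × {1} = {(ζ,1)}
  {ε, ζ, η} × {1} = {(ε,1), (ζ,1), (η,1)}
  {ζ} × {1, 2, 3} = {(ζ,1), (ζ,2), (ζ,3)}
  {ε, ζ, η} × {1, 2, 3} = {(ε,1), (ε,2), (ε,3), (ζ,1), (ζ,2), (ζ,3), (η,1), (η,2), (η,3)}
These 5 distinct sets form the basis B.
Close under arbitrary unions to get τ_{X×Y}; counting gives |τ_{X×Y}| = 6.


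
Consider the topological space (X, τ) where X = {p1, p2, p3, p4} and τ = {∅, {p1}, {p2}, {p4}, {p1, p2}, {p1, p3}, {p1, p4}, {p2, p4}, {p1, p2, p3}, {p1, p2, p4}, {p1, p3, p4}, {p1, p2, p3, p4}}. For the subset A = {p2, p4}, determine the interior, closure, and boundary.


int(A) = {p2, p4}, cl(A) = {p2, p4}, ∂A = ∅.

Closed sets in (X, τ) are complements of opens:
  closed(X, τ) = {∅, {p2}, {p3}, {p4}, {p1, p3}, {p2, p3}, {p2, p4}, {p3, p4}, {p1, p2, p3}, {p1, p3, p4}, {p2, p3, p4}, {p1, p2, p3, p4}}.
int(A) = ⋃ {U ∈ τ : U ⊆ A}. Opens contained in A: ∅, {p2}, {p4}, {p2, p4}.
Taking the union of these: int(A) = {p2, p4}.
cl(A) = ⋂ {C closed : A ⊆ C}. Closed sets containing A: {p2, p4}, {p2, p3, p4}, {p1, p2, p3, p4}.
Intersecting these: cl(A) = {p2, p4}.
∂A = cl(A) ∖ int(A) = {p2, p4} ∖ {p2, p4} = ∅.


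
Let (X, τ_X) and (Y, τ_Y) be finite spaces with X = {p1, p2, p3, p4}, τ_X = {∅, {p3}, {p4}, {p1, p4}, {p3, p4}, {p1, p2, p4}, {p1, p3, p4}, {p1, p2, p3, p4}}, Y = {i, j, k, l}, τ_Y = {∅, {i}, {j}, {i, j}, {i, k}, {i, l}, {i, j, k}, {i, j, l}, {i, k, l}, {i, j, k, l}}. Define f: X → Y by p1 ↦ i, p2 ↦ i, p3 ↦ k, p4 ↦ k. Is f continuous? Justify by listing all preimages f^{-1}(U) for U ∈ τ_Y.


f is NOT continuous.

Compute f^{-1}(U) for each U ∈ τ_Y:
  U = ∅: f^{-1}(U) = ∅ ∈ τ_X ✓.
  U = {i}: f^{-1}(U) = {p1, p2} ∉ τ_X ✗.
  U = {j}: f^{-1}(U) = ∅ ∈ τ_X ✓.
  U = {i, j}: f^{-1}(U) = {p1, p2} ∉ τ_X ✗.
  U = {i, k}: f^{-1}(U) = {p1, p2, p3, p4} ∈ τ_X ✓.
  U = {i, l}: f^{-1}(U) = {p1, p2} ∉ τ_X ✗.
  U = {i, j, k}: f^{-1}(U) = {p1, p2, p3, p4} ∈ τ_X ✓.
  U = {i, j, l}: f^{-1}(U) = {p1, p2} ∉ τ_X ✗.
  U = {i, k, l}: f^{-1}(U) = {p1, p2, p3, p4} ∈ τ_X ✓.
  U = {i, j, k, l}: f^{-1}(U) = {p1, p2, p3, p4} ∈ τ_X ✓.
Found U = {i} with f^{-1}(U) = {p1, p2} not in τ_X. Therefore f is NOT continuous.


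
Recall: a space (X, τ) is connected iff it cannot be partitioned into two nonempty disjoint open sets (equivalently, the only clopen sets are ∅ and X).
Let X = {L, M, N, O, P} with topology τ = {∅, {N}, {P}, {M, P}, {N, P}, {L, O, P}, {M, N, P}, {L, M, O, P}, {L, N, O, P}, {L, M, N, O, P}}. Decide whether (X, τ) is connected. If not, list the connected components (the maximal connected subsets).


(X, τ) is disconnected; components = [{N}, {L, M, O, P}].

Find clopen sets (U ∈ τ with X ∖ U ∈ τ):
  U = ∅, X ∖ U = {L, M, N, O, P} — both open, so U is clopen.
  U = {N}, X ∖ U = {L, M, O, P} — both open, so U is clopen.
  U = {L, M, O, P}, X ∖ U = {N} — both open, so U is clopen.
  U = {L, M, N, O, P}, X ∖ U = ∅ — both open, so U is clopen.
Nontrivial clopen(s) exist: e.g. {N}. So (X, τ) is disconnected.
Compute connected components by grouping points that agree on all clopens:
  component: {N}
  component: {L, M, O, P}


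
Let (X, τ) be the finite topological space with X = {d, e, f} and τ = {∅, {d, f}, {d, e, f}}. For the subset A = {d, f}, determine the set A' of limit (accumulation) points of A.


A' = {d, e, f}

For each x ∈ X, list the open sets U ∈ τ with x ∈ U, then check whether U ∩ (A ∖ {x}) ≠ ∅ for every such U.
  x = d: opens ∋ x are {d, f}, {d, e, f}; each meets A ∖ {d}, so x IS a limit point.
  x = e: opens ∋ x are {d, e, f}; each meets A ∖ {e}, so x IS a limit point.
  x = f: opens ∋ x are {d, f}, {d, e, f}; each meets A ∖ {f}, so x IS a limit point.
Collecting: A' = {d, e, f}.


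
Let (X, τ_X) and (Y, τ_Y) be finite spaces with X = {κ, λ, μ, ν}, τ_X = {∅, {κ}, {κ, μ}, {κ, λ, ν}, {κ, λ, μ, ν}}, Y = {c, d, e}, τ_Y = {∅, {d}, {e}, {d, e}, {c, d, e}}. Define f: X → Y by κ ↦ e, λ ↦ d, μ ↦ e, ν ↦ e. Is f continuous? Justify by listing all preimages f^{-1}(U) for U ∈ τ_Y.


f is NOT continuous.

Compute f^{-1}(U) for each U ∈ τ_Y:
  U = ∅: f^{-1}(U) = ∅ ∈ τ_X ✓.
  U = {d}: f^{-1}(U) = {λ} ∉ τ_X ✗.
  U = {e}: f^{-1}(U) = {κ, μ, ν} ∉ τ_X ✗.
  U = {d, e}: f^{-1}(U) = {κ, λ, μ, ν} ∈ τ_X ✓.
  U = {c, d, e}: f^{-1}(U) = {κ, λ, μ, ν} ∈ τ_X ✓.
Found U = {d} with f^{-1}(U) = {λ} not in τ_X. Therefore f is NOT continuous.


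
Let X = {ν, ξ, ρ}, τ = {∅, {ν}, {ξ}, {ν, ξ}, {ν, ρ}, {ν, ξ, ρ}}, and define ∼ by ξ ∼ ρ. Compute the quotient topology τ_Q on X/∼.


X/∼ = {[ν], [ξ=ρ]}; |τ_Q| = 3.

Equivalence classes: [ν], [ξ=ρ].
Quotient map π: X → X/∼ sends ν ↦ [ν], ξ ↦ [ξ=ρ], ρ ↦ [ξ=ρ].
For each subset V ⊆ X/∼, compute π^{-1}(V) ⊆ X and check whether π^{-1}(V) ∈ τ. V is open in τ_Q iff π^{-1}(V) ∈ τ.
  V = {}: π^{-1}(V) = ∅ ∈ τ ✓.
  V = {[ν]}: π^{-1}(V) = {ν} ∈ τ ✓.
  V = {[ξ=ρ]}: π^{-1}(V) = {ξ, ρ} ∉ τ ✗.
  V = {[ν], [ξ=ρ]}: π^{-1}(V) = {ν, ξ, ρ} ∈ τ ✓.
Open sets in the quotient: τ_Q = {{}, {[ν]}, {[ν], [ξ=ρ]}} (3 elements).


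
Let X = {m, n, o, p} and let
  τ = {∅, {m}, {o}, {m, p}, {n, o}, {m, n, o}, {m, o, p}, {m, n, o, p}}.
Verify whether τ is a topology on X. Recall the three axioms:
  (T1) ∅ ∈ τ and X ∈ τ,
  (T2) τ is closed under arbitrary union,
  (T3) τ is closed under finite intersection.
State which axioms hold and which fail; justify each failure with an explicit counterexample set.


τ is NOT a topology on X.

Axiom (T1): ∅ ∈ τ? Yes; X ∈ τ? Yes.
Axiom (T2/T3): check pairwise unions and intersections of members of τ.
Counterexample for (T2): {m} ∪ {o} = {m, o} ∉ τ. Therefore τ is NOT a topology.


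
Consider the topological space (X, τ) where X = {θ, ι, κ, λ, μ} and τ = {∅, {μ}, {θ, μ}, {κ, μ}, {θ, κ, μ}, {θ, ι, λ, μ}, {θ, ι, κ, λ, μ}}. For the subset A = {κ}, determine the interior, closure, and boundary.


int(A) = ∅, cl(A) = {κ}, ∂A = {κ}.

Closed sets in (X, τ) are complements of opens:
  closed(X, τ) = {∅, {κ}, {ι, λ}, {θ, ι, λ}, {ι, κ, λ}, {θ, ι, κ, λ}, {θ, ι, κ, λ, μ}}.
int(A) = ⋃ {U ∈ τ : U ⊆ A}. Opens contained in A: ∅.
Taking the union of these: int(A) = ∅.
cl(A) = ⋂ {C closed : A ⊆ C}. Closed sets containing A: {κ}, {ι, κ, λ}, {θ, ι, κ, λ}, {θ, ι, κ, λ, μ}.
Intersecting these: cl(A) = {κ}.
∂A = cl(A) ∖ int(A) = {κ} ∖ ∅ = {κ}.


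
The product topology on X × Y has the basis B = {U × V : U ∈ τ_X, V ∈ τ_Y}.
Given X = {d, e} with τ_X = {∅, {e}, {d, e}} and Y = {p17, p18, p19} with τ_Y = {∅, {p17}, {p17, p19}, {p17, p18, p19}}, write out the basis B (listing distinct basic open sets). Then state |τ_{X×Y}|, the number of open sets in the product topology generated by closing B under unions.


Basis B = {∅ × ∅, {e} × {p17}, {d, e} × {p17}, {e} × {p17, p19}, {e} × {p17, p18, p19}, {d, e} × {p17, p19}, {d, e} × {p17, p18, p19}}; |τ_{X×Y}| = 10.

Enumerate products U × V with U ∈ τ_X, V ∈ τ_Y (deduplicated):
  ∅ × ∅ = {} (∅)
  {e} × {p17} = {(e,p17)}
  {d, e} × {p17} = {(d,p17), (e,p17)}
  {e} × {p17, p19} = {(e,p17), (e,p19)}
  {e} × {p17, p18, p19} = {(e,p17), (e,p18), (e,p19)}
  {d, e} × {p17, p19} = {(d,p17), (d,p19), (e,p17), (e,p19)}
  {d, e} × {p17, p18, p19} = {(d,p17), (d,p18), (d,p19), (e,p17), (e,p18), (e,p19)}
These 7 distinct sets form the basis B.
Close under arbitrary unions to get τ_{X×Y}; counting gives |τ_{X×Y}| = 10.


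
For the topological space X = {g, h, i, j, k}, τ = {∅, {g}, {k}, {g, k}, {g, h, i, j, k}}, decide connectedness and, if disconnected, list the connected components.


(X, τ) is connected.

Find clopen sets (U ∈ τ with X ∖ U ∈ τ):
  U = ∅, X ∖ U = {g, h, i, j, k} — both open, so U is clopen.
  U = {g, h, i, j, k}, X ∖ U = ∅ — both open, so U is clopen.
Only trivial clopens (∅ and X) exist, so (X, τ) is connected.
Compute connected components by grouping points that agree on all clopens:
  component: {g, h, i, j, k}


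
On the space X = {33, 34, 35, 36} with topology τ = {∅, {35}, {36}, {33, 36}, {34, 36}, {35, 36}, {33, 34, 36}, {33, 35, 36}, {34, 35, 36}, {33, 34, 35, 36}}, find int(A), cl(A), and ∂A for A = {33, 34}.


int(A) = ∅, cl(A) = {33, 34}, ∂A = {33, 34}.

Closed sets in (X, τ) are complements of opens:
  closed(X, τ) = {∅, {33}, {34}, {35}, {33, 34}, {33, 35}, {34, 35}, {33, 34, 35}, {33, 34, 36}, {33, 34, 35, 36}}.
int(A) = ⋃ {U ∈ τ : U ⊆ A}. Opens contained in A: ∅.
Taking the union of these: int(A) = ∅.
cl(A) = ⋂ {C closed : A ⊆ C}. Closed sets containing A: {33, 34}, {33, 34, 35}, {33, 34, 36}, {33, 34, 35, 36}.
Intersecting these: cl(A) = {33, 34}.
∂A = cl(A) ∖ int(A) = {33, 34} ∖ ∅ = {33, 34}.


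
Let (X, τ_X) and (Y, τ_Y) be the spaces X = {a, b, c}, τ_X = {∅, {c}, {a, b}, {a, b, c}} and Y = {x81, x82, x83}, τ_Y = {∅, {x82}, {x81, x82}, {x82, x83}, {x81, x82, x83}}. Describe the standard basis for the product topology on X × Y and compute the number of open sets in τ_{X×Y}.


Basis B = {∅ × ∅, {c} × {x82}, {a, b} × {x82}, {c} × {x81, x82}, {c} × {x82, x83}, {a, b, c} × {x82}, {c} × {x81, x82, x83}, {a, b} × {x81, x82}, {a, b} × {x82, x83}, {a, b} × {x81, x82, x83}, {a, b, c} × {x81, x82}, {a, b, c} × {x82, x83}, {a, b, c} × {x81, x82, x83}}; |τ_{X×Y}| = 25.

Enumerate products U × V with U ∈ τ_X, V ∈ τ_Y (deduplicated):
  ∅ × ∅ = {} (∅)
  {c} × {x82} = {(c,x82)}
  {a, b} × {x82} = {(a,x82), (b,x82)}
  {c} × {x81, x82} = {(c,x81), (c,x82)}
  {c} × {x82, x83} = {(c,x82), (c,x83)}
  {a, b, c} × {x82} = {(a,x82), (b,x82), (c,x82)}
  {c} × {x81, x82, x83} = {(c,x81), (c,x82), (c,x83)}
  {a, b} × {x81, x82} = {(a,x81), (a,x82), (b,x81), (b,x82)}
  {a, b} × {x82, x83} = {(a,x82), (a,x83), (b,x82), (b,x83)}
  {a, b} × {x81, x82, x83} = {(a,x81), (a,x82), (a,x83), (b,x81), (b,x82), (b,x83)}
  {a, b, c} × {x81, x82} = {(a,x81), (a,x82), (b,x81), (b,x82), (c,x81), (c,x82)}
  {a, b, c} × {x82, x83} = {(a,x82), (a,x83), (b,x82), (b,x83), (c,x82), (c,x83)}
  {a, b, c} × {x81, x82, x83} = {(a,x81), (a,x82), (a,x83), (b,x81), (b,x82), (b,x83), (c,x81), (c,x82), (c,x83)}
These 13 distinct sets form the basis B.
Close under arbitrary unions to get τ_{X×Y}; counting gives |τ_{X×Y}| = 25.


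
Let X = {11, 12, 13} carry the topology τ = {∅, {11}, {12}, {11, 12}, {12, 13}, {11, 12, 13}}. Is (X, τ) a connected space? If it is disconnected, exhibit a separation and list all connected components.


(X, τ) is disconnected; components = [{11}, {12, 13}].

Find clopen sets (U ∈ τ with X ∖ U ∈ τ):
  U = ∅, X ∖ U = {11, 12, 13} — both open, so U is clopen.
  U = {11}, X ∖ U = {12, 13} — both open, so U is clopen.
  U = {12, 13}, X ∖ U = {11} — both open, so U is clopen.
  U = {11, 12, 13}, X ∖ U = ∅ — both open, so U is clopen.
Nontrivial clopen(s) exist: e.g. {11}. So (X, τ) is disconnected.
Compute connected components by grouping points that agree on all clopens:
  component: {11}
  component: {12, 13}


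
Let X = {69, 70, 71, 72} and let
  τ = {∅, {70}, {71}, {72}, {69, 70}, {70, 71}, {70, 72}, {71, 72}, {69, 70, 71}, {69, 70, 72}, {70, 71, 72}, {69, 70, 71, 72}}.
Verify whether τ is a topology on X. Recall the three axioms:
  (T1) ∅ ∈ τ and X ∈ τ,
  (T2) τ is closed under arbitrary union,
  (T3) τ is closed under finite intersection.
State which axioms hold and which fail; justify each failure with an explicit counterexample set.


τ IS a topology on X.

Axiom (T1): ∅ ∈ τ? Yes; X ∈ τ? Yes.
Axiom (T2/T3): check pairwise unions and intersections of members of τ.
All pairwise intersections and unions checked — each lies in τ. Therefore τ satisfies (T1), (T2), (T3): it IS a topology on X.


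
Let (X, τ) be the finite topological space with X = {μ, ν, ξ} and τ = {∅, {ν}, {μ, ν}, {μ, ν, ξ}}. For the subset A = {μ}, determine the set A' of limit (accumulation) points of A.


A' = {ξ}

For each x ∈ X, list the open sets U ∈ τ with x ∈ U, then check whether U ∩ (A ∖ {x}) ≠ ∅ for every such U.
  x = μ: open {μ, ν} ∋ x has {μ, ν} ∩ (A ∖ {μ}) = ∅, so x is NOT a limit point.
  x = ν: open {ν} ∋ x has {ν} ∩ (A ∖ {ν}) = ∅, so x is NOT a limit point.
  x = ξ: opens ∋ x are {μ, ν, ξ}; each meets A ∖ {ξ}, so x IS a limit point.
Collecting: A' = {ξ}.


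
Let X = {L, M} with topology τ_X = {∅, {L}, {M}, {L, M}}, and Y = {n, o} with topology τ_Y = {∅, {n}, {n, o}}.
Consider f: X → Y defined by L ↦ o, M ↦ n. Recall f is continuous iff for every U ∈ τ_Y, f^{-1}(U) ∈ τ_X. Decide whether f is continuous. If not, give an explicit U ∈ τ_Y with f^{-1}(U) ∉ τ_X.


f IS continuous.

Compute f^{-1}(U) for each U ∈ τ_Y:
  U = ∅: f^{-1}(U) = ∅ ∈ τ_X ✓.
  U = {n}: f^{-1}(U) = {M} ∈ τ_X ✓.
  U = {n, o}: f^{-1}(U) = {L, M} ∈ τ_X ✓.
Every preimage lies in τ_X, so f IS continuous.


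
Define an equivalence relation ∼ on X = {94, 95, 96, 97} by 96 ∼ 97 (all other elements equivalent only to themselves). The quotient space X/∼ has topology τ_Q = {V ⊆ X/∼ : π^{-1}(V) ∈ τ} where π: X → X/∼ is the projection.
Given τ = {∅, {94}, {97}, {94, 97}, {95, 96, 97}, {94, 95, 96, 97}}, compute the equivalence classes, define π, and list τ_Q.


X/∼ = {[94], [95], [96=97]}; |τ_Q| = 4.

Equivalence classes: [94], [95], [96=97].
Quotient map π: X → X/∼ sends 94 ↦ [94], 95 ↦ [95], 96 ↦ [96=97], 97 ↦ [96=97].
For each subset V ⊆ X/∼, compute π^{-1}(V) ⊆ X and check whether π^{-1}(V) ∈ τ. V is open in τ_Q iff π^{-1}(V) ∈ τ.
  V = {}: π^{-1}(V) = ∅ ∈ τ ✓.
  V = {[94]}: π^{-1}(V) = {94} ∈ τ ✓.
  V = {[95]}: π^{-1}(V) = {95} ∉ τ ✗.
  V = {[94], [95]}: π^{-1}(V) = {94, 95} ∉ τ ✗.
  V = {[96=97]}: π^{-1}(V) = {96, 97} ∉ τ ✗.
  V = {[94], [96=97]}: π^{-1}(V) = {94, 96, 97} ∉ τ ✗.
  V = {[95], [96=97]}: π^{-1}(V) = {95, 96, 97} ∈ τ ✓.
  V = {[94], [95], [96=97]}: π^{-1}(V) = {94, 95, 96, 97} ∈ τ ✓.
Open sets in the quotient: τ_Q = {{}, {[94]}, {[95], [96=97]}, {[94], [95], [96=97]}} (4 elements).


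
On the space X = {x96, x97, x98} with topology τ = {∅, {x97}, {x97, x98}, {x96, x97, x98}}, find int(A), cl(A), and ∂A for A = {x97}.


int(A) = {x97}, cl(A) = {x96, x97, x98}, ∂A = {x96, x98}.

Closed sets in (X, τ) are complements of opens:
  closed(X, τ) = {∅, {x96}, {x96, x98}, {x96, x97, x98}}.
int(A) = ⋃ {U ∈ τ : U ⊆ A}. Opens contained in A: ∅, {x97}.
Taking the union of these: int(A) = {x97}.
cl(A) = ⋂ {C closed : A ⊆ C}. Closed sets containing A: {x96, x97, x98}.
Intersecting these: cl(A) = {x96, x97, x98}.
∂A = cl(A) ∖ int(A) = {x96, x97, x98} ∖ {x97} = {x96, x98}.


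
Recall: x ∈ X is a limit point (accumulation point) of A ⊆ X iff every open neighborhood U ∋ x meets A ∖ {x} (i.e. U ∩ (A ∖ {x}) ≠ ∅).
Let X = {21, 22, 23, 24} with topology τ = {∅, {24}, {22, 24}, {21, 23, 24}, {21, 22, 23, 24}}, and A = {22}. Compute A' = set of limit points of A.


A' = ∅

For each x ∈ X, list the open sets U ∈ τ with x ∈ U, then check whether U ∩ (A ∖ {x}) ≠ ∅ for every such U.
  x = 21: open {21, 23, 24} ∋ x has {21, 23, 24} ∩ (A ∖ {21}) = ∅, so x is NOT a limit point.
  x = 22: open {22, 24} ∋ x has {22, 24} ∩ (A ∖ {22}) = ∅, so x is NOT a limit point.
  x = 23: open {21, 23, 24} ∋ x has {21, 23, 24} ∩ (A ∖ {23}) = ∅, so x is NOT a limit point.
  x = 24: open {24} ∋ x has {24} ∩ (A ∖ {24}) = ∅, so x is NOT a limit point.
Collecting: A' = ∅.


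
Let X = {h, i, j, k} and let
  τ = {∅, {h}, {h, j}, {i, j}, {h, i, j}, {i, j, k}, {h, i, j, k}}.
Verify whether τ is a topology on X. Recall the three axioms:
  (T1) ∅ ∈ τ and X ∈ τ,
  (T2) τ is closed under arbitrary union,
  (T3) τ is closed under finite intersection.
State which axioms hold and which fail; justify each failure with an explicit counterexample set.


τ is NOT a topology on X.

Axiom (T1): ∅ ∈ τ? Yes; X ∈ τ? Yes.
Axiom (T2/T3): check pairwise unions and intersections of members of τ.
Counterexample for (T3): {h, j} ∩ {i, j} = {j} ∉ τ. Therefore τ is NOT a topology.


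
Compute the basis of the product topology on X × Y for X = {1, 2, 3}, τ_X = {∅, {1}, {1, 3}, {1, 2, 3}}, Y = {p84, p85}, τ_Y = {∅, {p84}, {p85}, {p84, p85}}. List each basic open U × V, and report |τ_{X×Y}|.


Basis B = {∅ × ∅, {1} × {p84}, {1} × {p85}, {1} × {p84, p85}, {1, 3} × {p84}, {1, 3} × {p85}, {1, 2, 3} × {p84}, {1, 2, 3} × {p85}, {1, 3} × {p84, p85}, {1, 2, 3} × {p84, p85}}; |τ_{X×Y}| = 16.

Enumerate products U × V with U ∈ τ_X, V ∈ τ_Y (deduplicated):
  ∅ × ∅ = {} (∅)
  {1} × {p84} = {(1,p84)}
  {1} × {p85} = {(1,p85)}
  {1} × {p84, p85} = {(1,p84), (1,p85)}
  {1, 3} × {p84} = {(1,p84), (3,p84)}
  {1, 3} × {p85} = {(1,p85), (3,p85)}
  {1, 2, 3} × {p84} = {(1,p84), (2,p84), (3,p84)}
  {1, 2, 3} × {p85} = {(1,p85), (2,p85), (3,p85)}
  {1, 3} × {p84, p85} = {(1,p84), (1,p85), (3,p84), (3,p85)}
  {1, 2, 3} × {p84, p85} = {(1,p84), (1,p85), (2,p84), (2,p85), (3,p84), (3,p85)}
These 10 distinct sets form the basis B.
Close under arbitrary unions to get τ_{X×Y}; counting gives |τ_{X×Y}| = 16.


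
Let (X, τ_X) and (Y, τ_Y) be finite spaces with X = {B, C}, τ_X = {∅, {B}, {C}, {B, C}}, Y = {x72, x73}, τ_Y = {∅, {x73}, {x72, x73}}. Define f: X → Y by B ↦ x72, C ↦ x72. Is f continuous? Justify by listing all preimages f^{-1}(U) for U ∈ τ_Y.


f IS continuous.

Compute f^{-1}(U) for each U ∈ τ_Y:
  U = ∅: f^{-1}(U) = ∅ ∈ τ_X ✓.
  U = {x73}: f^{-1}(U) = ∅ ∈ τ_X ✓.
  U = {x72, x73}: f^{-1}(U) = {B, C} ∈ τ_X ✓.
Every preimage lies in τ_X, so f IS continuous.
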